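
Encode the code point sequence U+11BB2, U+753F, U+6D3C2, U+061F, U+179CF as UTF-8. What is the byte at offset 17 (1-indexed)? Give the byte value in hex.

0x8F

1-indexed offset 17 is 0-indexed offset 16.
U+11BB2 → 4-byte form F0 91 AE B2 at offsets 0–3.
U+753F → 3-byte form E7 94 BF at offsets 4–6.
U+6D3C2 → 4-byte form F1 AD 8F 82 at offsets 7–10.
U+061F → 2-byte form D8 9F at offsets 11–12.
U+179CF → 4-byte form F0 97 A7 8F at offsets 13–16.
Offset 16 falls in char 5's range; it's byte 4 of F0 97 A7 8F = 0x8F.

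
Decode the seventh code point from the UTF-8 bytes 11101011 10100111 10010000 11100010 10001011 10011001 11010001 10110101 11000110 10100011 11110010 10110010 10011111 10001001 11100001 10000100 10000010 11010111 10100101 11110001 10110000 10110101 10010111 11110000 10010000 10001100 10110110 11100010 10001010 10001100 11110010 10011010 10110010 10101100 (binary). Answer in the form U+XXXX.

Offset 0: leading byte 0xEB = 11101011 → 3-byte char #1 = EB A7 90.
Offset 3: leading byte 0xE2 = 11100010 → 3-byte char #2 = E2 8B 99.
Offset 6: leading byte 0xD1 = 11010001 → 2-byte char #3 = D1 B5.
Offset 8: leading byte 0xC6 = 11000110 → 2-byte char #4 = C6 A3.
Offset 10: leading byte 0xF2 = 11110010 → 4-byte char #5 = F2 B2 9F 89.
Offset 14: leading byte 0xE1 = 11100001 → 3-byte char #6 = E1 84 82.
Offset 17: leading byte 0xD7 = 11010111 → 2-byte char #7 = D7 A5.
Leading byte 0xD7 = 11010111 matches 110xxxxx → 2-byte sequence.
Byte 1: 0xD7 = 11010111, payload 10111 (5 bits).
Byte 2: 0xA5 = 10100101 (10xxxxxx ✓), payload 100101.
Concatenate: 10111100101 = 0x5E5 (11 bits → U+05E5).

U+05E5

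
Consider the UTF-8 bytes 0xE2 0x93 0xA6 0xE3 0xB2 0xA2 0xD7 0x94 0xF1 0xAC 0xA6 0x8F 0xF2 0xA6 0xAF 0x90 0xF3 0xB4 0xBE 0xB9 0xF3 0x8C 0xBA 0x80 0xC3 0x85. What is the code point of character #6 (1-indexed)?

Offset 0: leading byte 0xE2 = 11100010 → 3-byte char #1 = E2 93 A6.
Offset 3: leading byte 0xE3 = 11100011 → 3-byte char #2 = E3 B2 A2.
Offset 6: leading byte 0xD7 = 11010111 → 2-byte char #3 = D7 94.
Offset 8: leading byte 0xF1 = 11110001 → 4-byte char #4 = F1 AC A6 8F.
Offset 12: leading byte 0xF2 = 11110010 → 4-byte char #5 = F2 A6 AF 90.
Offset 16: leading byte 0xF3 = 11110011 → 4-byte char #6 = F3 B4 BE B9.
Leading byte 0xF3 = 11110011 matches 11110xxx → 4-byte sequence.
Byte 1: 0xF3 = 11110011, payload 011 (3 bits).
Byte 2: 0xB4 = 10110100 (10xxxxxx ✓), payload 110100.
Byte 3: 0xBE = 10111110 (10xxxxxx ✓), payload 111110.
Byte 4: 0xB9 = 10111001 (10xxxxxx ✓), payload 111001.
Concatenate: 011110100111110111001 = 0xF4FB9 (21 bits → U+F4FB9).

U+F4FB9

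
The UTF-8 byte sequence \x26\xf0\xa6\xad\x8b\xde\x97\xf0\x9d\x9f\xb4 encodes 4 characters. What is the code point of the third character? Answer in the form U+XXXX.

Offset 0: leading byte 0x26 = 00100110 → 1-byte char #1 = 26.
Offset 1: leading byte 0xF0 = 11110000 → 4-byte char #2 = F0 A6 AD 8B.
Offset 5: leading byte 0xDE = 11011110 → 2-byte char #3 = DE 97.
Leading byte 0xDE = 11011110 matches 110xxxxx → 2-byte sequence.
Byte 1: 0xDE = 11011110, payload 11110 (5 bits).
Byte 2: 0x97 = 10010111 (10xxxxxx ✓), payload 010111.
Concatenate: 11110010111 = 0x797 (11 bits → U+0797).

U+0797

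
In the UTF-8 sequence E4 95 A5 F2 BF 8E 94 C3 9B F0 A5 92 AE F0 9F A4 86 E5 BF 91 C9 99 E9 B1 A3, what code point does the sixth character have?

Offset 0: leading byte 0xE4 = 11100100 → 3-byte char #1 = E4 95 A5.
Offset 3: leading byte 0xF2 = 11110010 → 4-byte char #2 = F2 BF 8E 94.
Offset 7: leading byte 0xC3 = 11000011 → 2-byte char #3 = C3 9B.
Offset 9: leading byte 0xF0 = 11110000 → 4-byte char #4 = F0 A5 92 AE.
Offset 13: leading byte 0xF0 = 11110000 → 4-byte char #5 = F0 9F A4 86.
Offset 17: leading byte 0xE5 = 11100101 → 3-byte char #6 = E5 BF 91.
Leading byte 0xE5 = 11100101 matches 1110xxxx → 3-byte sequence.
Byte 1: 0xE5 = 11100101, payload 0101 (4 bits).
Byte 2: 0xBF = 10111111 (10xxxxxx ✓), payload 111111.
Byte 3: 0x91 = 10010001 (10xxxxxx ✓), payload 010001.
Concatenate: 0101111111010001 = 0x5FD1 (16 bits → U+5FD1).

U+5FD1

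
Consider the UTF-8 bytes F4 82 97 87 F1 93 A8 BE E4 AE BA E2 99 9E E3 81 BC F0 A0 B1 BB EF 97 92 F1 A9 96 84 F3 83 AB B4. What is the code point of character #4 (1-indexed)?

Offset 0: leading byte 0xF4 = 11110100 → 4-byte char #1 = F4 82 97 87.
Offset 4: leading byte 0xF1 = 11110001 → 4-byte char #2 = F1 93 A8 BE.
Offset 8: leading byte 0xE4 = 11100100 → 3-byte char #3 = E4 AE BA.
Offset 11: leading byte 0xE2 = 11100010 → 3-byte char #4 = E2 99 9E.
Leading byte 0xE2 = 11100010 matches 1110xxxx → 3-byte sequence.
Byte 1: 0xE2 = 11100010, payload 0010 (4 bits).
Byte 2: 0x99 = 10011001 (10xxxxxx ✓), payload 011001.
Byte 3: 0x9E = 10011110 (10xxxxxx ✓), payload 011110.
Concatenate: 0010011001011110 = 0x265E (16 bits → U+265E).

U+265E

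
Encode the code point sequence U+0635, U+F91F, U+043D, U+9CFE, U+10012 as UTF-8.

U+0635: 2-byte form → D8 B5.
U+F91F: 3-byte form → EF A4 9F.
U+043D: 2-byte form → D0 BD.
U+9CFE: 3-byte form → E9 B3 BE.
U+10012: 4-byte form → F0 90 80 92.
Concatenated (14 bytes): D8 B5 EF A4 9F D0 BD E9 B3 BE F0 90 80 92.

D8 B5 EF A4 9F D0 BD E9 B3 BE F0 90 80 92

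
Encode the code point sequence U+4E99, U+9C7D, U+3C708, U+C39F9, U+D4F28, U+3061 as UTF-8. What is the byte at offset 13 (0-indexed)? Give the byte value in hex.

U+4E99 → 3-byte form E4 BA 99 at offsets 0–2.
U+9C7D → 3-byte form E9 B1 BD at offsets 3–5.
U+3C708 → 4-byte form F0 BC 9C 88 at offsets 6–9.
U+C39F9 → 4-byte form F3 83 A7 B9 at offsets 10–13.
Offset 13 falls in char 4's range; it's byte 4 of F3 83 A7 B9 = 0xB9.

0xB9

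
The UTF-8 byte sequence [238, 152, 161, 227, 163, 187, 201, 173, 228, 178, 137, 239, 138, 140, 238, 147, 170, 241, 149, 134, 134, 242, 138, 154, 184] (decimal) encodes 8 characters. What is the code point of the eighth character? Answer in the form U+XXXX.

U+8A6B8

Offset 0: leading byte 0xEE = 11101110 → 3-byte char #1 = EE 98 A1.
Offset 3: leading byte 0xE3 = 11100011 → 3-byte char #2 = E3 A3 BB.
Offset 6: leading byte 0xC9 = 11001001 → 2-byte char #3 = C9 AD.
Offset 8: leading byte 0xE4 = 11100100 → 3-byte char #4 = E4 B2 89.
Offset 11: leading byte 0xEF = 11101111 → 3-byte char #5 = EF 8A 8C.
Offset 14: leading byte 0xEE = 11101110 → 3-byte char #6 = EE 93 AA.
Offset 17: leading byte 0xF1 = 11110001 → 4-byte char #7 = F1 95 86 86.
Offset 21: leading byte 0xF2 = 11110010 → 4-byte char #8 = F2 8A 9A B8.
Leading byte 0xF2 = 11110010 matches 11110xxx → 4-byte sequence.
Byte 1: 0xF2 = 11110010, payload 010 (3 bits).
Byte 2: 0x8A = 10001010 (10xxxxxx ✓), payload 001010.
Byte 3: 0x9A = 10011010 (10xxxxxx ✓), payload 011010.
Byte 4: 0xB8 = 10111000 (10xxxxxx ✓), payload 111000.
Concatenate: 010001010011010111000 = 0x8A6B8 (21 bits → U+8A6B8).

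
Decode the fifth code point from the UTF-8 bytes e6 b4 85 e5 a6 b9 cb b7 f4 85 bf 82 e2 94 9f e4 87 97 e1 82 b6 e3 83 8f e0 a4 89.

U+251F

Offset 0: leading byte 0xE6 = 11100110 → 3-byte char #1 = E6 B4 85.
Offset 3: leading byte 0xE5 = 11100101 → 3-byte char #2 = E5 A6 B9.
Offset 6: leading byte 0xCB = 11001011 → 2-byte char #3 = CB B7.
Offset 8: leading byte 0xF4 = 11110100 → 4-byte char #4 = F4 85 BF 82.
Offset 12: leading byte 0xE2 = 11100010 → 3-byte char #5 = E2 94 9F.
Leading byte 0xE2 = 11100010 matches 1110xxxx → 3-byte sequence.
Byte 1: 0xE2 = 11100010, payload 0010 (4 bits).
Byte 2: 0x94 = 10010100 (10xxxxxx ✓), payload 010100.
Byte 3: 0x9F = 10011111 (10xxxxxx ✓), payload 011111.
Concatenate: 0010010100011111 = 0x251F (16 bits → U+251F).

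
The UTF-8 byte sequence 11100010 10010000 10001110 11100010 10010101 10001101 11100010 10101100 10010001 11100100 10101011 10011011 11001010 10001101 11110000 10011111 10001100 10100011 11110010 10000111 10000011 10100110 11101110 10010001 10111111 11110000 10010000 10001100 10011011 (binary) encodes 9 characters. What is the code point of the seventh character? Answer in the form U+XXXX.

U+870E6

Offset 0: leading byte 0xE2 = 11100010 → 3-byte char #1 = E2 90 8E.
Offset 3: leading byte 0xE2 = 11100010 → 3-byte char #2 = E2 95 8D.
Offset 6: leading byte 0xE2 = 11100010 → 3-byte char #3 = E2 AC 91.
Offset 9: leading byte 0xE4 = 11100100 → 3-byte char #4 = E4 AB 9B.
Offset 12: leading byte 0xCA = 11001010 → 2-byte char #5 = CA 8D.
Offset 14: leading byte 0xF0 = 11110000 → 4-byte char #6 = F0 9F 8C A3.
Offset 18: leading byte 0xF2 = 11110010 → 4-byte char #7 = F2 87 83 A6.
Leading byte 0xF2 = 11110010 matches 11110xxx → 4-byte sequence.
Byte 1: 0xF2 = 11110010, payload 010 (3 bits).
Byte 2: 0x87 = 10000111 (10xxxxxx ✓), payload 000111.
Byte 3: 0x83 = 10000011 (10xxxxxx ✓), payload 000011.
Byte 4: 0xA6 = 10100110 (10xxxxxx ✓), payload 100110.
Concatenate: 010000111000011100110 = 0x870E6 (21 bits → U+870E6).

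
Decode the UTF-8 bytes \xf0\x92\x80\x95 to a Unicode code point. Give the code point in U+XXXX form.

U+12015

Leading byte 0xF0 = 11110000 matches 11110xxx → 4-byte sequence.
Byte 1: 0xF0 = 11110000, payload 000 (3 bits).
Byte 2: 0x92 = 10010010 (10xxxxxx ✓), payload 010010.
Byte 3: 0x80 = 10000000 (10xxxxxx ✓), payload 000000.
Byte 4: 0x95 = 10010101 (10xxxxxx ✓), payload 010101.
Concatenate: 000010010000000010101 = 0x12015 (21 bits → U+12015).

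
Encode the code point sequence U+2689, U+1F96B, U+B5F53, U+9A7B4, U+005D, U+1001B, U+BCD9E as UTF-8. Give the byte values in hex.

U+2689: 3-byte form → E2 9A 89.
U+1F96B: 4-byte form → F0 9F A5 AB.
U+B5F53: 4-byte form → F2 B5 BD 93.
U+9A7B4: 4-byte form → F2 9A 9E B4.
U+005D: 1-byte form → 5D.
U+1001B: 4-byte form → F0 90 80 9B.
U+BCD9E: 4-byte form → F2 BC B6 9E.
Concatenated (24 bytes): E2 9A 89 F0 9F A5 AB F2 B5 BD 93 F2 9A 9E B4 5D F0 90 80 9B F2 BC B6 9E.

E2 9A 89 F0 9F A5 AB F2 B5 BD 93 F2 9A 9E B4 5D F0 90 80 9B F2 BC B6 9E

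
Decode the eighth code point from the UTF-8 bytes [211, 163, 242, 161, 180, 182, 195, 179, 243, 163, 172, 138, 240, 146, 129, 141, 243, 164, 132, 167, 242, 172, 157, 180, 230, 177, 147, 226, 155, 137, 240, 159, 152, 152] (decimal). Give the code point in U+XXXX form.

Offset 0: leading byte 0xD3 = 11010011 → 2-byte char #1 = D3 A3.
Offset 2: leading byte 0xF2 = 11110010 → 4-byte char #2 = F2 A1 B4 B6.
Offset 6: leading byte 0xC3 = 11000011 → 2-byte char #3 = C3 B3.
Offset 8: leading byte 0xF3 = 11110011 → 4-byte char #4 = F3 A3 AC 8A.
Offset 12: leading byte 0xF0 = 11110000 → 4-byte char #5 = F0 92 81 8D.
Offset 16: leading byte 0xF3 = 11110011 → 4-byte char #6 = F3 A4 84 A7.
Offset 20: leading byte 0xF2 = 11110010 → 4-byte char #7 = F2 AC 9D B4.
Offset 24: leading byte 0xE6 = 11100110 → 3-byte char #8 = E6 B1 93.
Leading byte 0xE6 = 11100110 matches 1110xxxx → 3-byte sequence.
Byte 1: 0xE6 = 11100110, payload 0110 (4 bits).
Byte 2: 0xB1 = 10110001 (10xxxxxx ✓), payload 110001.
Byte 3: 0x93 = 10010011 (10xxxxxx ✓), payload 010011.
Concatenate: 0110110001010011 = 0x6C53 (16 bits → U+6C53).

U+6C53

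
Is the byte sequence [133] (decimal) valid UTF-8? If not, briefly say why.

invalid (continuation byte with no leading byte)

Byte 0x85 = 10000101 has the form 10xxxxxx — a continuation byte — but there is no preceding leading byte.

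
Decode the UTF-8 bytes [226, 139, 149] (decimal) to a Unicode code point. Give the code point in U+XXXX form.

Leading byte 0xE2 = 11100010 matches 1110xxxx → 3-byte sequence.
Byte 1: 0xE2 = 11100010, payload 0010 (4 bits).
Byte 2: 0x8B = 10001011 (10xxxxxx ✓), payload 001011.
Byte 3: 0x95 = 10010101 (10xxxxxx ✓), payload 010101.
Concatenate: 0010001011010101 = 0x22D5 (16 bits → U+22D5).

U+22D5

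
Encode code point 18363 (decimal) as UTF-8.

E4 9E BB

U+47BB = 0x47BB = 18363 decimal. In range U+0800–U+FFFF → 3-byte form: 1110xxxx 10xxxxxx 10xxxxxx.
Binary (16 bits): 0100011110111011.
Split 4+6+6: 0100 | 011110 | 111011.
Byte 1: 11100100 = 0xE4.
Byte 2: 10011110 = 0x9E.
Byte 3: 10111011 = 0xBB.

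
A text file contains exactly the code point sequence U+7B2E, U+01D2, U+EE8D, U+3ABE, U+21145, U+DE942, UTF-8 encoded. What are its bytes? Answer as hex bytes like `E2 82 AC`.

E7 AC AE C7 92 EE BA 8D E3 AA BE F0 A1 85 85 F3 9E A5 82

U+7B2E: 3-byte form → E7 AC AE.
U+01D2: 2-byte form → C7 92.
U+EE8D: 3-byte form → EE BA 8D.
U+3ABE: 3-byte form → E3 AA BE.
U+21145: 4-byte form → F0 A1 85 85.
U+DE942: 4-byte form → F3 9E A5 82.
Concatenated (19 bytes): E7 AC AE C7 92 EE BA 8D E3 AA BE F0 A1 85 85 F3 9E A5 82.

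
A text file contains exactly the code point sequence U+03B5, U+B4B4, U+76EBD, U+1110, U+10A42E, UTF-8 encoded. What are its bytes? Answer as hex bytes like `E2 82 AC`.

CE B5 EB 92 B4 F1 B6 BA BD E1 84 90 F4 8A 90 AE

U+03B5: 2-byte form → CE B5.
U+B4B4: 3-byte form → EB 92 B4.
U+76EBD: 4-byte form → F1 B6 BA BD.
U+1110: 3-byte form → E1 84 90.
U+10A42E: 4-byte form → F4 8A 90 AE.
Concatenated (16 bytes): CE B5 EB 92 B4 F1 B6 BA BD E1 84 90 F4 8A 90 AE.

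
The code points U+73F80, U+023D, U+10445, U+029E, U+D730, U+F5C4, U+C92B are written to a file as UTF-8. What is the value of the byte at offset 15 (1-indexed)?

0xB0

1-indexed offset 15 is 0-indexed offset 14.
U+73F80 → 4-byte form F1 B3 BE 80 at offsets 0–3.
U+023D → 2-byte form C8 BD at offsets 4–5.
U+10445 → 4-byte form F0 90 91 85 at offsets 6–9.
U+029E → 2-byte form CA 9E at offsets 10–11.
U+D730 → 3-byte form ED 9C B0 at offsets 12–14.
Offset 14 falls in char 5's range; it's byte 3 of ED 9C B0 = 0xB0.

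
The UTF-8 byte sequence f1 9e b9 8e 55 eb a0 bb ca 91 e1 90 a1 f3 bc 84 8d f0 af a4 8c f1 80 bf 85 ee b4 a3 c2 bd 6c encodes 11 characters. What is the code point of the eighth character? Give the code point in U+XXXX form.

U+40FC5

Offset 0: leading byte 0xF1 = 11110001 → 4-byte char #1 = F1 9E B9 8E.
Offset 4: leading byte 0x55 = 01010101 → 1-byte char #2 = 55.
Offset 5: leading byte 0xEB = 11101011 → 3-byte char #3 = EB A0 BB.
Offset 8: leading byte 0xCA = 11001010 → 2-byte char #4 = CA 91.
Offset 10: leading byte 0xE1 = 11100001 → 3-byte char #5 = E1 90 A1.
Offset 13: leading byte 0xF3 = 11110011 → 4-byte char #6 = F3 BC 84 8D.
Offset 17: leading byte 0xF0 = 11110000 → 4-byte char #7 = F0 AF A4 8C.
Offset 21: leading byte 0xF1 = 11110001 → 4-byte char #8 = F1 80 BF 85.
Leading byte 0xF1 = 11110001 matches 11110xxx → 4-byte sequence.
Byte 1: 0xF1 = 11110001, payload 001 (3 bits).
Byte 2: 0x80 = 10000000 (10xxxxxx ✓), payload 000000.
Byte 3: 0xBF = 10111111 (10xxxxxx ✓), payload 111111.
Byte 4: 0x85 = 10000101 (10xxxxxx ✓), payload 000101.
Concatenate: 001000000111111000101 = 0x40FC5 (21 bits → U+40FC5).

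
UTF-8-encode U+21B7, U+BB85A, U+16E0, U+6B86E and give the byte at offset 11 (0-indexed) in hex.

0xAB

U+21B7 → 3-byte form E2 86 B7 at offsets 0–2.
U+BB85A → 4-byte form F2 BB A1 9A at offsets 3–6.
U+16E0 → 3-byte form E1 9B A0 at offsets 7–9.
U+6B86E → 4-byte form F1 AB A1 AE at offsets 10–13.
Offset 11 falls in char 4's range; it's byte 2 of F1 AB A1 AE = 0xAB.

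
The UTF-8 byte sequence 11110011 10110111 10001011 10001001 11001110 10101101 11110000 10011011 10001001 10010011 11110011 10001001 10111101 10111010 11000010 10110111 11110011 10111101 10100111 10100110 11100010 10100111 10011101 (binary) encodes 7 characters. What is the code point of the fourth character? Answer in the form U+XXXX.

Offset 0: leading byte 0xF3 = 11110011 → 4-byte char #1 = F3 B7 8B 89.
Offset 4: leading byte 0xCE = 11001110 → 2-byte char #2 = CE AD.
Offset 6: leading byte 0xF0 = 11110000 → 4-byte char #3 = F0 9B 89 93.
Offset 10: leading byte 0xF3 = 11110011 → 4-byte char #4 = F3 89 BD BA.
Leading byte 0xF3 = 11110011 matches 11110xxx → 4-byte sequence.
Byte 1: 0xF3 = 11110011, payload 011 (3 bits).
Byte 2: 0x89 = 10001001 (10xxxxxx ✓), payload 001001.
Byte 3: 0xBD = 10111101 (10xxxxxx ✓), payload 111101.
Byte 4: 0xBA = 10111010 (10xxxxxx ✓), payload 111010.
Concatenate: 011001001111101111010 = 0xC9F7A (21 bits → U+C9F7A).

U+C9F7A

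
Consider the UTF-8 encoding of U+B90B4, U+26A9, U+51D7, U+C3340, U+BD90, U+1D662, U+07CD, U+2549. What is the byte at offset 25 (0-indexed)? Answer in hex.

U+B90B4 → 4-byte form F2 B9 82 B4 at offsets 0–3.
U+26A9 → 3-byte form E2 9A A9 at offsets 4–6.
U+51D7 → 3-byte form E5 87 97 at offsets 7–9.
U+C3340 → 4-byte form F3 83 8D 80 at offsets 10–13.
U+BD90 → 3-byte form EB B6 90 at offsets 14–16.
U+1D662 → 4-byte form F0 9D 99 A2 at offsets 17–20.
U+07CD → 2-byte form DF 8D at offsets 21–22.
U+2549 → 3-byte form E2 95 89 at offsets 23–25.
Offset 25 falls in char 8's range; it's byte 3 of E2 95 89 = 0x89.

0x89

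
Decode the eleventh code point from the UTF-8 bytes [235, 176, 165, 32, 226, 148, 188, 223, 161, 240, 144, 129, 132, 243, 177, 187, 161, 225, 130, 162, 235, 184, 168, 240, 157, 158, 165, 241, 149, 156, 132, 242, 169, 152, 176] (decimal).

U+A9630

Offset 0: leading byte 0xEB = 11101011 → 3-byte char #1 = EB B0 A5.
Offset 3: leading byte 0x20 = 00100000 → 1-byte char #2 = 20.
Offset 4: leading byte 0xE2 = 11100010 → 3-byte char #3 = E2 94 BC.
Offset 7: leading byte 0xDF = 11011111 → 2-byte char #4 = DF A1.
Offset 9: leading byte 0xF0 = 11110000 → 4-byte char #5 = F0 90 81 84.
Offset 13: leading byte 0xF3 = 11110011 → 4-byte char #6 = F3 B1 BB A1.
Offset 17: leading byte 0xE1 = 11100001 → 3-byte char #7 = E1 82 A2.
Offset 20: leading byte 0xEB = 11101011 → 3-byte char #8 = EB B8 A8.
Offset 23: leading byte 0xF0 = 11110000 → 4-byte char #9 = F0 9D 9E A5.
Offset 27: leading byte 0xF1 = 11110001 → 4-byte char #10 = F1 95 9C 84.
Offset 31: leading byte 0xF2 = 11110010 → 4-byte char #11 = F2 A9 98 B0.
Leading byte 0xF2 = 11110010 matches 11110xxx → 4-byte sequence.
Byte 1: 0xF2 = 11110010, payload 010 (3 bits).
Byte 2: 0xA9 = 10101001 (10xxxxxx ✓), payload 101001.
Byte 3: 0x98 = 10011000 (10xxxxxx ✓), payload 011000.
Byte 4: 0xB0 = 10110000 (10xxxxxx ✓), payload 110000.
Concatenate: 010101001011000110000 = 0xA9630 (21 bits → U+A9630).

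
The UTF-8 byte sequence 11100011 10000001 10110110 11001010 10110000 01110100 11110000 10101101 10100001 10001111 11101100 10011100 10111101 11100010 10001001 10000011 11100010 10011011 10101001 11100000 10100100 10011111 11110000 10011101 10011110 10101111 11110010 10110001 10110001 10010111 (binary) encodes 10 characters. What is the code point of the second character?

U+02B0

Offset 0: leading byte 0xE3 = 11100011 → 3-byte char #1 = E3 81 B6.
Offset 3: leading byte 0xCA = 11001010 → 2-byte char #2 = CA B0.
Leading byte 0xCA = 11001010 matches 110xxxxx → 2-byte sequence.
Byte 1: 0xCA = 11001010, payload 01010 (5 bits).
Byte 2: 0xB0 = 10110000 (10xxxxxx ✓), payload 110000.
Concatenate: 01010110000 = 0x2B0 (11 bits → U+02B0).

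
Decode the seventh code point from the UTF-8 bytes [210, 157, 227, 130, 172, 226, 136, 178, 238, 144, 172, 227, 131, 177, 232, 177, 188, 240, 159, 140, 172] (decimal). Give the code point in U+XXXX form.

U+1F32C

Offset 0: leading byte 0xD2 = 11010010 → 2-byte char #1 = D2 9D.
Offset 2: leading byte 0xE3 = 11100011 → 3-byte char #2 = E3 82 AC.
Offset 5: leading byte 0xE2 = 11100010 → 3-byte char #3 = E2 88 B2.
Offset 8: leading byte 0xEE = 11101110 → 3-byte char #4 = EE 90 AC.
Offset 11: leading byte 0xE3 = 11100011 → 3-byte char #5 = E3 83 B1.
Offset 14: leading byte 0xE8 = 11101000 → 3-byte char #6 = E8 B1 BC.
Offset 17: leading byte 0xF0 = 11110000 → 4-byte char #7 = F0 9F 8C AC.
Leading byte 0xF0 = 11110000 matches 11110xxx → 4-byte sequence.
Byte 1: 0xF0 = 11110000, payload 000 (3 bits).
Byte 2: 0x9F = 10011111 (10xxxxxx ✓), payload 011111.
Byte 3: 0x8C = 10001100 (10xxxxxx ✓), payload 001100.
Byte 4: 0xAC = 10101100 (10xxxxxx ✓), payload 101100.
Concatenate: 000011111001100101100 = 0x1F32C (21 bits → U+1F32C).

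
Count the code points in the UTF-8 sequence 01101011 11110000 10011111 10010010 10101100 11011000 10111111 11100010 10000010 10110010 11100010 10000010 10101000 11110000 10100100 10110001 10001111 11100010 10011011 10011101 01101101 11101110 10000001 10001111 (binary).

9

Byte at offset 0: 0x6B = 01101011 → 1-byte char (#1). Advance 1.
Byte at offset 1: 0xF0 = 11110000 → 4-byte char (#2). Advance 4.
Byte at offset 5: 0xD8 = 11011000 → 2-byte char (#3). Advance 2.
Byte at offset 7: 0xE2 = 11100010 → 3-byte char (#4). Advance 3.
Byte at offset 10: 0xE2 = 11100010 → 3-byte char (#5). Advance 3.
Byte at offset 13: 0xF0 = 11110000 → 4-byte char (#6). Advance 4.
Byte at offset 17: 0xE2 = 11100010 → 3-byte char (#7). Advance 3.
Byte at offset 20: 0x6D = 01101101 → 1-byte char (#8). Advance 1.
Byte at offset 21: 0xEE = 11101110 → 3-byte char (#9). Advance 3.
Reached end at offset 24 after 9 code points.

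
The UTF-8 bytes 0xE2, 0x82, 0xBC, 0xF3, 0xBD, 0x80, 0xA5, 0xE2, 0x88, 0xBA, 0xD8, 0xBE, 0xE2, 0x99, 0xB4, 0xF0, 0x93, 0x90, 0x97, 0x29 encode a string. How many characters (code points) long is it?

Byte at offset 0: 0xE2 = 11100010 → 3-byte char (#1). Advance 3.
Byte at offset 3: 0xF3 = 11110011 → 4-byte char (#2). Advance 4.
Byte at offset 7: 0xE2 = 11100010 → 3-byte char (#3). Advance 3.
Byte at offset 10: 0xD8 = 11011000 → 2-byte char (#4). Advance 2.
Byte at offset 12: 0xE2 = 11100010 → 3-byte char (#5). Advance 3.
Byte at offset 15: 0xF0 = 11110000 → 4-byte char (#6). Advance 4.
Byte at offset 19: 0x29 = 00101001 → 1-byte char (#7). Advance 1.
Reached end at offset 20 after 7 code points.

7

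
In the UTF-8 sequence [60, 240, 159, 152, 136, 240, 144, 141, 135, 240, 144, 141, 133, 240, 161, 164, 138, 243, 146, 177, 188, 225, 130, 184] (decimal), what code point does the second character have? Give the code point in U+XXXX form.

Offset 0: leading byte 0x3C = 00111100 → 1-byte char #1 = 3C.
Offset 1: leading byte 0xF0 = 11110000 → 4-byte char #2 = F0 9F 98 88.
Leading byte 0xF0 = 11110000 matches 11110xxx → 4-byte sequence.
Byte 1: 0xF0 = 11110000, payload 000 (3 bits).
Byte 2: 0x9F = 10011111 (10xxxxxx ✓), payload 011111.
Byte 3: 0x98 = 10011000 (10xxxxxx ✓), payload 011000.
Byte 4: 0x88 = 10001000 (10xxxxxx ✓), payload 001000.
Concatenate: 000011111011000001000 = 0x1F608 (21 bits → U+1F608).

U+1F608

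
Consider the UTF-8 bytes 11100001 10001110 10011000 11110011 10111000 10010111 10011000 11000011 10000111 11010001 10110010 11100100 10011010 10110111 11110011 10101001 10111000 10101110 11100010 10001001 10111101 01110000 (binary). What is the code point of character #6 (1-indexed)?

Offset 0: leading byte 0xE1 = 11100001 → 3-byte char #1 = E1 8E 98.
Offset 3: leading byte 0xF3 = 11110011 → 4-byte char #2 = F3 B8 97 98.
Offset 7: leading byte 0xC3 = 11000011 → 2-byte char #3 = C3 87.
Offset 9: leading byte 0xD1 = 11010001 → 2-byte char #4 = D1 B2.
Offset 11: leading byte 0xE4 = 11100100 → 3-byte char #5 = E4 9A B7.
Offset 14: leading byte 0xF3 = 11110011 → 4-byte char #6 = F3 A9 B8 AE.
Leading byte 0xF3 = 11110011 matches 11110xxx → 4-byte sequence.
Byte 1: 0xF3 = 11110011, payload 011 (3 bits).
Byte 2: 0xA9 = 10101001 (10xxxxxx ✓), payload 101001.
Byte 3: 0xB8 = 10111000 (10xxxxxx ✓), payload 111000.
Byte 4: 0xAE = 10101110 (10xxxxxx ✓), payload 101110.
Concatenate: 011101001111000101110 = 0xE9E2E (21 bits → U+E9E2E).

U+E9E2E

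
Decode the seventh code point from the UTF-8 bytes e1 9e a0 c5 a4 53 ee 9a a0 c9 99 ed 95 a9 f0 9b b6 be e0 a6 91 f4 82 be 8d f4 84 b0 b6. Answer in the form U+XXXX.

Offset 0: leading byte 0xE1 = 11100001 → 3-byte char #1 = E1 9E A0.
Offset 3: leading byte 0xC5 = 11000101 → 2-byte char #2 = C5 A4.
Offset 5: leading byte 0x53 = 01010011 → 1-byte char #3 = 53.
Offset 6: leading byte 0xEE = 11101110 → 3-byte char #4 = EE 9A A0.
Offset 9: leading byte 0xC9 = 11001001 → 2-byte char #5 = C9 99.
Offset 11: leading byte 0xED = 11101101 → 3-byte char #6 = ED 95 A9.
Offset 14: leading byte 0xF0 = 11110000 → 4-byte char #7 = F0 9B B6 BE.
Leading byte 0xF0 = 11110000 matches 11110xxx → 4-byte sequence.
Byte 1: 0xF0 = 11110000, payload 000 (3 bits).
Byte 2: 0x9B = 10011011 (10xxxxxx ✓), payload 011011.
Byte 3: 0xB6 = 10110110 (10xxxxxx ✓), payload 110110.
Byte 4: 0xBE = 10111110 (10xxxxxx ✓), payload 111110.
Concatenate: 000011011110110111110 = 0x1BDBE (21 bits → U+1BDBE).

U+1BDBE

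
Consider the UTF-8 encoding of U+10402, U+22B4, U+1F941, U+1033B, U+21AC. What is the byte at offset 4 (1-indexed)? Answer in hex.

0x82

1-indexed offset 4 is 0-indexed offset 3.
U+10402 → 4-byte form F0 90 90 82 at offsets 0–3.
Offset 3 falls in char 1's range; it's byte 4 of F0 90 90 82 = 0x82.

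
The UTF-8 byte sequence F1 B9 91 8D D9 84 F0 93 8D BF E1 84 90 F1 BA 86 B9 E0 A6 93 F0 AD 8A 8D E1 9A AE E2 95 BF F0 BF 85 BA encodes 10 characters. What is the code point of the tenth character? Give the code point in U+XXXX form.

Offset 0: leading byte 0xF1 = 11110001 → 4-byte char #1 = F1 B9 91 8D.
Offset 4: leading byte 0xD9 = 11011001 → 2-byte char #2 = D9 84.
Offset 6: leading byte 0xF0 = 11110000 → 4-byte char #3 = F0 93 8D BF.
Offset 10: leading byte 0xE1 = 11100001 → 3-byte char #4 = E1 84 90.
Offset 13: leading byte 0xF1 = 11110001 → 4-byte char #5 = F1 BA 86 B9.
Offset 17: leading byte 0xE0 = 11100000 → 3-byte char #6 = E0 A6 93.
Offset 20: leading byte 0xF0 = 11110000 → 4-byte char #7 = F0 AD 8A 8D.
Offset 24: leading byte 0xE1 = 11100001 → 3-byte char #8 = E1 9A AE.
Offset 27: leading byte 0xE2 = 11100010 → 3-byte char #9 = E2 95 BF.
Offset 30: leading byte 0xF0 = 11110000 → 4-byte char #10 = F0 BF 85 BA.
Leading byte 0xF0 = 11110000 matches 11110xxx → 4-byte sequence.
Byte 1: 0xF0 = 11110000, payload 000 (3 bits).
Byte 2: 0xBF = 10111111 (10xxxxxx ✓), payload 111111.
Byte 3: 0x85 = 10000101 (10xxxxxx ✓), payload 000101.
Byte 4: 0xBA = 10111010 (10xxxxxx ✓), payload 111010.
Concatenate: 000111111000101111010 = 0x3F17A (21 bits → U+3F17A).

U+3F17A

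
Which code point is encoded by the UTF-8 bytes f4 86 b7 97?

Leading byte 0xF4 = 11110100 matches 11110xxx → 4-byte sequence.
Byte 1: 0xF4 = 11110100, payload 100 (3 bits).
Byte 2: 0x86 = 10000110 (10xxxxxx ✓), payload 000110.
Byte 3: 0xB7 = 10110111 (10xxxxxx ✓), payload 110111.
Byte 4: 0x97 = 10010111 (10xxxxxx ✓), payload 010111.
Concatenate: 100000110110111010111 = 0x106DD7 (21 bits → U+106DD7).

U+106DD7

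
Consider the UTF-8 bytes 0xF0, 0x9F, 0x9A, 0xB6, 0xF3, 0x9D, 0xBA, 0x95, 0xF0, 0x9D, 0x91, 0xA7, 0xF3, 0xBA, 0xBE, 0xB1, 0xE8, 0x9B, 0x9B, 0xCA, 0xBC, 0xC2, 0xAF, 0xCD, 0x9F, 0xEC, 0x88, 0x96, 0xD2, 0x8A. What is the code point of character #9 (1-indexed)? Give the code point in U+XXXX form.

U+C216

Offset 0: leading byte 0xF0 = 11110000 → 4-byte char #1 = F0 9F 9A B6.
Offset 4: leading byte 0xF3 = 11110011 → 4-byte char #2 = F3 9D BA 95.
Offset 8: leading byte 0xF0 = 11110000 → 4-byte char #3 = F0 9D 91 A7.
Offset 12: leading byte 0xF3 = 11110011 → 4-byte char #4 = F3 BA BE B1.
Offset 16: leading byte 0xE8 = 11101000 → 3-byte char #5 = E8 9B 9B.
Offset 19: leading byte 0xCA = 11001010 → 2-byte char #6 = CA BC.
Offset 21: leading byte 0xC2 = 11000010 → 2-byte char #7 = C2 AF.
Offset 23: leading byte 0xCD = 11001101 → 2-byte char #8 = CD 9F.
Offset 25: leading byte 0xEC = 11101100 → 3-byte char #9 = EC 88 96.
Leading byte 0xEC = 11101100 matches 1110xxxx → 3-byte sequence.
Byte 1: 0xEC = 11101100, payload 1100 (4 bits).
Byte 2: 0x88 = 10001000 (10xxxxxx ✓), payload 001000.
Byte 3: 0x96 = 10010110 (10xxxxxx ✓), payload 010110.
Concatenate: 1100001000010110 = 0xC216 (16 bits → U+C216).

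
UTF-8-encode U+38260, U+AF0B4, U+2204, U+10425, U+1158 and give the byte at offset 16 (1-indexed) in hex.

1-indexed offset 16 is 0-indexed offset 15.
U+38260 → 4-byte form F0 B8 89 A0 at offsets 0–3.
U+AF0B4 → 4-byte form F2 AF 82 B4 at offsets 4–7.
U+2204 → 3-byte form E2 88 84 at offsets 8–10.
U+10425 → 4-byte form F0 90 90 A5 at offsets 11–14.
U+1158 → 3-byte form E1 85 98 at offsets 15–17.
Offset 15 falls in char 5's range; it's byte 1 of E1 85 98 = 0xE1.

0xE1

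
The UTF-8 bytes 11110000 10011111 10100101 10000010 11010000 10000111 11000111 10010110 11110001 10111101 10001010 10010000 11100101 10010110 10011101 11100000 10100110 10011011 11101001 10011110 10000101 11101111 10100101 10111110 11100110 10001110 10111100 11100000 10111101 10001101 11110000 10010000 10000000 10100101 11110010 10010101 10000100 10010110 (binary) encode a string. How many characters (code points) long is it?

Byte at offset 0: 0xF0 = 11110000 → 4-byte char (#1). Advance 4.
Byte at offset 4: 0xD0 = 11010000 → 2-byte char (#2). Advance 2.
Byte at offset 6: 0xC7 = 11000111 → 2-byte char (#3). Advance 2.
Byte at offset 8: 0xF1 = 11110001 → 4-byte char (#4). Advance 4.
Byte at offset 12: 0xE5 = 11100101 → 3-byte char (#5). Advance 3.
Byte at offset 15: 0xE0 = 11100000 → 3-byte char (#6). Advance 3.
Byte at offset 18: 0xE9 = 11101001 → 3-byte char (#7). Advance 3.
Byte at offset 21: 0xEF = 11101111 → 3-byte char (#8). Advance 3.
Byte at offset 24: 0xE6 = 11100110 → 3-byte char (#9). Advance 3.
Byte at offset 27: 0xE0 = 11100000 → 3-byte char (#10). Advance 3.
Byte at offset 30: 0xF0 = 11110000 → 4-byte char (#11). Advance 4.
Byte at offset 34: 0xF2 = 11110010 → 4-byte char (#12). Advance 4.
Reached end at offset 38 after 12 code points.

12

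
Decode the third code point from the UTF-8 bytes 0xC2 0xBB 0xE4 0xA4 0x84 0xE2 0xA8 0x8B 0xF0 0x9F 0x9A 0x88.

Offset 0: leading byte 0xC2 = 11000010 → 2-byte char #1 = C2 BB.
Offset 2: leading byte 0xE4 = 11100100 → 3-byte char #2 = E4 A4 84.
Offset 5: leading byte 0xE2 = 11100010 → 3-byte char #3 = E2 A8 8B.
Leading byte 0xE2 = 11100010 matches 1110xxxx → 3-byte sequence.
Byte 1: 0xE2 = 11100010, payload 0010 (4 bits).
Byte 2: 0xA8 = 10101000 (10xxxxxx ✓), payload 101000.
Byte 3: 0x8B = 10001011 (10xxxxxx ✓), payload 001011.
Concatenate: 0010101000001011 = 0x2A0B (16 bits → U+2A0B).

U+2A0B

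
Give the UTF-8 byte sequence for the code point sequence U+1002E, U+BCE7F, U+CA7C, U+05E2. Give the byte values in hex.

U+1002E: 4-byte form → F0 90 80 AE.
U+BCE7F: 4-byte form → F2 BC B9 BF.
U+CA7C: 3-byte form → EC A9 BC.
U+05E2: 2-byte form → D7 A2.
Concatenated (13 bytes): F0 90 80 AE F2 BC B9 BF EC A9 BC D7 A2.

F0 90 80 AE F2 BC B9 BF EC A9 BC D7 A2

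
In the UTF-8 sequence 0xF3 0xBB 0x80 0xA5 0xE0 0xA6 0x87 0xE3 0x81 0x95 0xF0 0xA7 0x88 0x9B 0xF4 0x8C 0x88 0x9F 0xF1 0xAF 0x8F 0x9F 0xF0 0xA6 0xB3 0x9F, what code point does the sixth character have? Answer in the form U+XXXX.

U+6F3DF

Offset 0: leading byte 0xF3 = 11110011 → 4-byte char #1 = F3 BB 80 A5.
Offset 4: leading byte 0xE0 = 11100000 → 3-byte char #2 = E0 A6 87.
Offset 7: leading byte 0xE3 = 11100011 → 3-byte char #3 = E3 81 95.
Offset 10: leading byte 0xF0 = 11110000 → 4-byte char #4 = F0 A7 88 9B.
Offset 14: leading byte 0xF4 = 11110100 → 4-byte char #5 = F4 8C 88 9F.
Offset 18: leading byte 0xF1 = 11110001 → 4-byte char #6 = F1 AF 8F 9F.
Leading byte 0xF1 = 11110001 matches 11110xxx → 4-byte sequence.
Byte 1: 0xF1 = 11110001, payload 001 (3 bits).
Byte 2: 0xAF = 10101111 (10xxxxxx ✓), payload 101111.
Byte 3: 0x8F = 10001111 (10xxxxxx ✓), payload 001111.
Byte 4: 0x9F = 10011111 (10xxxxxx ✓), payload 011111.
Concatenate: 001101111001111011111 = 0x6F3DF (21 bits → U+6F3DF).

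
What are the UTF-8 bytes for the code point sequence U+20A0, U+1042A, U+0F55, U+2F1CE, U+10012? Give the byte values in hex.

U+20A0: 3-byte form → E2 82 A0.
U+1042A: 4-byte form → F0 90 90 AA.
U+0F55: 3-byte form → E0 BD 95.
U+2F1CE: 4-byte form → F0 AF 87 8E.
U+10012: 4-byte form → F0 90 80 92.
Concatenated (18 bytes): E2 82 A0 F0 90 90 AA E0 BD 95 F0 AF 87 8E F0 90 80 92.

E2 82 A0 F0 90 90 AA E0 BD 95 F0 AF 87 8E F0 90 80 92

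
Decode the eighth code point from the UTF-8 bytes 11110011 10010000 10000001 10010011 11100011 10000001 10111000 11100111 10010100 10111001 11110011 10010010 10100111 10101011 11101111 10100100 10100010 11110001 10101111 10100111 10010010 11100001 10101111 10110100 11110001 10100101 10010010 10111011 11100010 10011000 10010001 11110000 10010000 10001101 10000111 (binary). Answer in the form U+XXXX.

Offset 0: leading byte 0xF3 = 11110011 → 4-byte char #1 = F3 90 81 93.
Offset 4: leading byte 0xE3 = 11100011 → 3-byte char #2 = E3 81 B8.
Offset 7: leading byte 0xE7 = 11100111 → 3-byte char #3 = E7 94 B9.
Offset 10: leading byte 0xF3 = 11110011 → 4-byte char #4 = F3 92 A7 AB.
Offset 14: leading byte 0xEF = 11101111 → 3-byte char #5 = EF A4 A2.
Offset 17: leading byte 0xF1 = 11110001 → 4-byte char #6 = F1 AF A7 92.
Offset 21: leading byte 0xE1 = 11100001 → 3-byte char #7 = E1 AF B4.
Offset 24: leading byte 0xF1 = 11110001 → 4-byte char #8 = F1 A5 92 BB.
Leading byte 0xF1 = 11110001 matches 11110xxx → 4-byte sequence.
Byte 1: 0xF1 = 11110001, payload 001 (3 bits).
Byte 2: 0xA5 = 10100101 (10xxxxxx ✓), payload 100101.
Byte 3: 0x92 = 10010010 (10xxxxxx ✓), payload 010010.
Byte 4: 0xBB = 10111011 (10xxxxxx ✓), payload 111011.
Concatenate: 001100101010010111011 = 0x654BB (21 bits → U+654BB).

U+654BB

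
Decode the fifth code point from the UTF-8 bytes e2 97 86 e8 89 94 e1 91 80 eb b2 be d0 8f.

U+040F

Offset 0: leading byte 0xE2 = 11100010 → 3-byte char #1 = E2 97 86.
Offset 3: leading byte 0xE8 = 11101000 → 3-byte char #2 = E8 89 94.
Offset 6: leading byte 0xE1 = 11100001 → 3-byte char #3 = E1 91 80.
Offset 9: leading byte 0xEB = 11101011 → 3-byte char #4 = EB B2 BE.
Offset 12: leading byte 0xD0 = 11010000 → 2-byte char #5 = D0 8F.
Leading byte 0xD0 = 11010000 matches 110xxxxx → 2-byte sequence.
Byte 1: 0xD0 = 11010000, payload 10000 (5 bits).
Byte 2: 0x8F = 10001111 (10xxxxxx ✓), payload 001111.
Concatenate: 10000001111 = 0x40F (11 bits → U+040F).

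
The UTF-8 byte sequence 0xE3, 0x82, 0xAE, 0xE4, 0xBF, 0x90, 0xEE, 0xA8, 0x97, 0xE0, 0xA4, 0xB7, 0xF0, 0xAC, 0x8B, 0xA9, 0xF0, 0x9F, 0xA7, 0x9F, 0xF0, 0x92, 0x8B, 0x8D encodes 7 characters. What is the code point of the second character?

U+4FD0

Offset 0: leading byte 0xE3 = 11100011 → 3-byte char #1 = E3 82 AE.
Offset 3: leading byte 0xE4 = 11100100 → 3-byte char #2 = E4 BF 90.
Leading byte 0xE4 = 11100100 matches 1110xxxx → 3-byte sequence.
Byte 1: 0xE4 = 11100100, payload 0100 (4 bits).
Byte 2: 0xBF = 10111111 (10xxxxxx ✓), payload 111111.
Byte 3: 0x90 = 10010000 (10xxxxxx ✓), payload 010000.
Concatenate: 0100111111010000 = 0x4FD0 (16 bits → U+4FD0).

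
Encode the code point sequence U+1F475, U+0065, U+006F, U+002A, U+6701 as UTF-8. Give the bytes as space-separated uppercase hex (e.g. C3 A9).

F0 9F 91 B5 65 6F 2A E6 9C 81

U+1F475: 4-byte form → F0 9F 91 B5.
U+0065: 1-byte form → 65.
U+006F: 1-byte form → 6F.
U+002A: 1-byte form → 2A.
U+6701: 3-byte form → E6 9C 81.
Concatenated (10 bytes): F0 9F 91 B5 65 6F 2A E6 9C 81.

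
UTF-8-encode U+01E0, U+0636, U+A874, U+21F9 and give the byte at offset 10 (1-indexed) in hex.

1-indexed offset 10 is 0-indexed offset 9.
U+01E0 → 2-byte form C7 A0 at offsets 0–1.
U+0636 → 2-byte form D8 B6 at offsets 2–3.
U+A874 → 3-byte form EA A1 B4 at offsets 4–6.
U+21F9 → 3-byte form E2 87 B9 at offsets 7–9.
Offset 9 falls in char 4's range; it's byte 3 of E2 87 B9 = 0xB9.

0xB9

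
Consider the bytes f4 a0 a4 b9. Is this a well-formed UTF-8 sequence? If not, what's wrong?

Leading byte 0xF4 = 11110100 → 4-byte form.
Payload = 0x120939, which exceeds U+10FFFF, the maximum Unicode code point. (Leading bytes F5–FF, or F4 followed by ≥ 0x90, are invalid.)

invalid (encodes a value above U+10FFFF)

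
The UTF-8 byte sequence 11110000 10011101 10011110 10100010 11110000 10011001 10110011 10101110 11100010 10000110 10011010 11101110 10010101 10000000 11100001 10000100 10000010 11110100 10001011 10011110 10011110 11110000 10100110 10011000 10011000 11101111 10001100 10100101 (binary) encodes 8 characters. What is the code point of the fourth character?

Offset 0: leading byte 0xF0 = 11110000 → 4-byte char #1 = F0 9D 9E A2.
Offset 4: leading byte 0xF0 = 11110000 → 4-byte char #2 = F0 99 B3 AE.
Offset 8: leading byte 0xE2 = 11100010 → 3-byte char #3 = E2 86 9A.
Offset 11: leading byte 0xEE = 11101110 → 3-byte char #4 = EE 95 80.
Leading byte 0xEE = 11101110 matches 1110xxxx → 3-byte sequence.
Byte 1: 0xEE = 11101110, payload 1110 (4 bits).
Byte 2: 0x95 = 10010101 (10xxxxxx ✓), payload 010101.
Byte 3: 0x80 = 10000000 (10xxxxxx ✓), payload 000000.
Concatenate: 1110010101000000 = 0xE540 (16 bits → U+E540).

U+E540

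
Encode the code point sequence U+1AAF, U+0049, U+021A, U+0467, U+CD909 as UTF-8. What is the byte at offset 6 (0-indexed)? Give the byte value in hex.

0xD1

U+1AAF → 3-byte form E1 AA AF at offsets 0–2.
U+0049 → 1-byte form 49 at offsets 3–3.
U+021A → 2-byte form C8 9A at offsets 4–5.
U+0467 → 2-byte form D1 A7 at offsets 6–7.
Offset 6 falls in char 4's range; it's byte 1 of D1 A7 = 0xD1.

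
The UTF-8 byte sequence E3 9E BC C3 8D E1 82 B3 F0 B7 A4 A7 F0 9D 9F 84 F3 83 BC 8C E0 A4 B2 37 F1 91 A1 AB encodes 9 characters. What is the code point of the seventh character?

Offset 0: leading byte 0xE3 = 11100011 → 3-byte char #1 = E3 9E BC.
Offset 3: leading byte 0xC3 = 11000011 → 2-byte char #2 = C3 8D.
Offset 5: leading byte 0xE1 = 11100001 → 3-byte char #3 = E1 82 B3.
Offset 8: leading byte 0xF0 = 11110000 → 4-byte char #4 = F0 B7 A4 A7.
Offset 12: leading byte 0xF0 = 11110000 → 4-byte char #5 = F0 9D 9F 84.
Offset 16: leading byte 0xF3 = 11110011 → 4-byte char #6 = F3 83 BC 8C.
Offset 20: leading byte 0xE0 = 11100000 → 3-byte char #7 = E0 A4 B2.
Leading byte 0xE0 = 11100000 matches 1110xxxx → 3-byte sequence.
Byte 1: 0xE0 = 11100000, payload 0000 (4 bits).
Byte 2: 0xA4 = 10100100 (10xxxxxx ✓), payload 100100.
Byte 3: 0xB2 = 10110010 (10xxxxxx ✓), payload 110010.
Concatenate: 0000100100110010 = 0x932 (16 bits → U+0932).

U+0932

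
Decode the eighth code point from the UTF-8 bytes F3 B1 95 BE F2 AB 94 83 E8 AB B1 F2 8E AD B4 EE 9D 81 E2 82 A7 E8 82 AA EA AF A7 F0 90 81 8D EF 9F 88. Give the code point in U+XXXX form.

Offset 0: leading byte 0xF3 = 11110011 → 4-byte char #1 = F3 B1 95 BE.
Offset 4: leading byte 0xF2 = 11110010 → 4-byte char #2 = F2 AB 94 83.
Offset 8: leading byte 0xE8 = 11101000 → 3-byte char #3 = E8 AB B1.
Offset 11: leading byte 0xF2 = 11110010 → 4-byte char #4 = F2 8E AD B4.
Offset 15: leading byte 0xEE = 11101110 → 3-byte char #5 = EE 9D 81.
Offset 18: leading byte 0xE2 = 11100010 → 3-byte char #6 = E2 82 A7.
Offset 21: leading byte 0xE8 = 11101000 → 3-byte char #7 = E8 82 AA.
Offset 24: leading byte 0xEA = 11101010 → 3-byte char #8 = EA AF A7.
Leading byte 0xEA = 11101010 matches 1110xxxx → 3-byte sequence.
Byte 1: 0xEA = 11101010, payload 1010 (4 bits).
Byte 2: 0xAF = 10101111 (10xxxxxx ✓), payload 101111.
Byte 3: 0xA7 = 10100111 (10xxxxxx ✓), payload 100111.
Concatenate: 1010101111100111 = 0xABE7 (16 bits → U+ABE7).

U+ABE7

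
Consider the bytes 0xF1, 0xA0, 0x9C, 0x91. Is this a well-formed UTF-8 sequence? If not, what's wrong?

Leading byte 0xF1 = 11110001 → 4-byte form.
Continuation bytes 0xA0=10100000, 0x9C=10011100, 0x91=10010001 all match 10xxxxxx.
Decoded value 0x60711 is ≥ 0x10000 (shortest form) and not a surrogate.

valid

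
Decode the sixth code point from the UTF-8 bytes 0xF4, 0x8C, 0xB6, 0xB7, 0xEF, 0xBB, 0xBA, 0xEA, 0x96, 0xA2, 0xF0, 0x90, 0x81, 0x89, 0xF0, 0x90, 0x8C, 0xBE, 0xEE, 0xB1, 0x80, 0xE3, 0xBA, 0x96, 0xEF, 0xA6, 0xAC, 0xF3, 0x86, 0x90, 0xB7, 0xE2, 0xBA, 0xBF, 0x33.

U+EC40

Offset 0: leading byte 0xF4 = 11110100 → 4-byte char #1 = F4 8C B6 B7.
Offset 4: leading byte 0xEF = 11101111 → 3-byte char #2 = EF BB BA.
Offset 7: leading byte 0xEA = 11101010 → 3-byte char #3 = EA 96 A2.
Offset 10: leading byte 0xF0 = 11110000 → 4-byte char #4 = F0 90 81 89.
Offset 14: leading byte 0xF0 = 11110000 → 4-byte char #5 = F0 90 8C BE.
Offset 18: leading byte 0xEE = 11101110 → 3-byte char #6 = EE B1 80.
Leading byte 0xEE = 11101110 matches 1110xxxx → 3-byte sequence.
Byte 1: 0xEE = 11101110, payload 1110 (4 bits).
Byte 2: 0xB1 = 10110001 (10xxxxxx ✓), payload 110001.
Byte 3: 0x80 = 10000000 (10xxxxxx ✓), payload 000000.
Concatenate: 1110110001000000 = 0xEC40 (16 bits → U+EC40).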